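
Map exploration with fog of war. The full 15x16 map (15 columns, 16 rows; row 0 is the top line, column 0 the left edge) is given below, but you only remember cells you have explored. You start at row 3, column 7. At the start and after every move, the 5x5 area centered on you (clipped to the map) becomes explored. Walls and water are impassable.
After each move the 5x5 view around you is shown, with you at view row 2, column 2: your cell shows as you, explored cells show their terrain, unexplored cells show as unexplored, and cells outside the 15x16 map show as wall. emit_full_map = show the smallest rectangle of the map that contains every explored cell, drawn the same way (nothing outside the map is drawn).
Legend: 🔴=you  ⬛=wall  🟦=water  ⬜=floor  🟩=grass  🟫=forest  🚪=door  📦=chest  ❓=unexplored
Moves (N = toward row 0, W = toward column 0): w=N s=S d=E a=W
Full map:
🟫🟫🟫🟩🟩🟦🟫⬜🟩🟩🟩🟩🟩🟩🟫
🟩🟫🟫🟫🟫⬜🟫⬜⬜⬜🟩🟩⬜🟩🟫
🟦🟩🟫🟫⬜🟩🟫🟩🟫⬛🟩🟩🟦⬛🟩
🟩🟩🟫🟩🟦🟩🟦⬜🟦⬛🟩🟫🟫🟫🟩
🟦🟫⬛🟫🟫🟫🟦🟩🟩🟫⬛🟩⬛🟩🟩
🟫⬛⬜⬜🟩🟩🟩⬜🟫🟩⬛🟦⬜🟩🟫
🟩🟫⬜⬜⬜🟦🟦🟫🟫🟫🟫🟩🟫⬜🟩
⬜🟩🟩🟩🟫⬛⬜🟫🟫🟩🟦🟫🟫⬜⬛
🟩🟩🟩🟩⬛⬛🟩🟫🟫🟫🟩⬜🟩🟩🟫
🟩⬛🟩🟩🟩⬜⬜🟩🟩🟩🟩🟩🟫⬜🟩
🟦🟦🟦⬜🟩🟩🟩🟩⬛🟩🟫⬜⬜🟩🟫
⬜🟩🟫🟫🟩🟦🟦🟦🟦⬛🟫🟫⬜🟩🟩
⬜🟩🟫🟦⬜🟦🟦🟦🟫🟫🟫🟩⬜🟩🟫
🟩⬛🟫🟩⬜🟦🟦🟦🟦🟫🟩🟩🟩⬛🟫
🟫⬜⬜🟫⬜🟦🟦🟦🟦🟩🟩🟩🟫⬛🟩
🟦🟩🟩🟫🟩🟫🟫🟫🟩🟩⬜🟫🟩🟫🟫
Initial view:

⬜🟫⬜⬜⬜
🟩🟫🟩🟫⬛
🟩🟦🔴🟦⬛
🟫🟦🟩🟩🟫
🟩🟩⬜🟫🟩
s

🟩🟫🟩🟫⬛
🟩🟦⬜🟦⬛
🟫🟦🔴🟩🟫
🟩🟩⬜🟫🟩
🟦🟦🟫🟫🟫

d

🟫🟩🟫⬛🟩
🟦⬜🟦⬛🟩
🟦🟩🔴🟫⬛
🟩⬜🟫🟩⬛
🟦🟫🟫🟫🟫

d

🟩🟫⬛🟩🟩
⬜🟦⬛🟩🟫
🟩🟩🔴⬛🟩
⬜🟫🟩⬛🟦
🟫🟫🟫🟫🟩

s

⬜🟦⬛🟩🟫
🟩🟩🟫⬛🟩
⬜🟫🔴⬛🟦
🟫🟫🟫🟫🟩
🟫🟫🟩🟦🟫

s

🟩🟩🟫⬛🟩
⬜🟫🟩⬛🟦
🟫🟫🔴🟫🟩
🟫🟫🟩🟦🟫
🟫🟫🟫🟩⬜

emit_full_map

⬜🟫⬜⬜⬜❓❓
🟩🟫🟩🟫⬛🟩🟩
🟩🟦⬜🟦⬛🟩🟫
🟫🟦🟩🟩🟫⬛🟩
🟩🟩⬜🟫🟩⬛🟦
🟦🟦🟫🟫🔴🟫🟩
❓❓🟫🟫🟩🟦🟫
❓❓🟫🟫🟫🟩⬜

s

⬜🟫🟩⬛🟦
🟫🟫🟫🟫🟩
🟫🟫🔴🟦🟫
🟫🟫🟫🟩⬜
🟩🟩🟩🟩🟩

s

🟫🟫🟫🟫🟩
🟫🟫🟩🟦🟫
🟫🟫🔴🟩⬜
🟩🟩🟩🟩🟩
🟩⬛🟩🟫⬜

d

🟫🟫🟫🟩🟫
🟫🟩🟦🟫🟫
🟫🟫🔴⬜🟩
🟩🟩🟩🟩🟫
⬛🟩🟫⬜⬜

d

🟫🟫🟩🟫⬜
🟩🟦🟫🟫⬜
🟫🟩🔴🟩🟩
🟩🟩🟩🟫⬜
🟩🟫⬜⬜🟩

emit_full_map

⬜🟫⬜⬜⬜❓❓❓❓
🟩🟫🟩🟫⬛🟩🟩❓❓
🟩🟦⬜🟦⬛🟩🟫❓❓
🟫🟦🟩🟩🟫⬛🟩❓❓
🟩🟩⬜🟫🟩⬛🟦❓❓
🟦🟦🟫🟫🟫🟫🟩🟫⬜
❓❓🟫🟫🟩🟦🟫🟫⬜
❓❓🟫🟫🟫🟩🔴🟩🟩
❓❓🟩🟩🟩🟩🟩🟫⬜
❓❓🟩⬛🟩🟫⬜⬜🟩

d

🟫🟩🟫⬜🟩
🟦🟫🟫⬜⬛
🟩⬜🔴🟩🟫
🟩🟩🟫⬜🟩
🟫⬜⬜🟩🟫

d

🟩🟫⬜🟩⬛
🟫🟫⬜⬛⬛
⬜🟩🔴🟫⬛
🟩🟫⬜🟩⬛
⬜⬜🟩🟫⬛

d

🟫⬜🟩⬛⬛
🟫⬜⬛⬛⬛
🟩🟩🔴⬛⬛
🟫⬜🟩⬛⬛
⬜🟩🟫⬛⬛

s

🟫⬜⬛⬛⬛
🟩🟩🟫⬛⬛
🟫⬜🔴⬛⬛
⬜🟩🟫⬛⬛
⬜🟩🟩⬛⬛

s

🟩🟩🟫⬛⬛
🟫⬜🟩⬛⬛
⬜🟩🔴⬛⬛
⬜🟩🟩⬛⬛
⬜🟩🟫⬛⬛

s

🟫⬜🟩⬛⬛
⬜🟩🟫⬛⬛
⬜🟩🔴⬛⬛
⬜🟩🟫⬛⬛
🟩⬛🟫⬛⬛

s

⬜🟩🟫⬛⬛
⬜🟩🟩⬛⬛
⬜🟩🔴⬛⬛
🟩⬛🟫⬛⬛
🟫⬛🟩⬛⬛

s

⬜🟩🟩⬛⬛
⬜🟩🟫⬛⬛
🟩⬛🔴⬛⬛
🟫⬛🟩⬛⬛
🟩🟫🟫⬛⬛

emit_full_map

⬜🟫⬜⬜⬜❓❓❓❓❓
🟩🟫🟩🟫⬛🟩🟩❓❓❓
🟩🟦⬜🟦⬛🟩🟫❓❓❓
🟫🟦🟩🟩🟫⬛🟩❓❓❓
🟩🟩⬜🟫🟩⬛🟦❓❓❓
🟦🟦🟫🟫🟫🟫🟩🟫⬜🟩
❓❓🟫🟫🟩🟦🟫🟫⬜⬛
❓❓🟫🟫🟫🟩⬜🟩🟩🟫
❓❓🟩🟩🟩🟩🟩🟫⬜🟩
❓❓🟩⬛🟩🟫⬜⬜🟩🟫
❓❓❓❓❓❓❓⬜🟩🟩
❓❓❓❓❓❓❓⬜🟩🟫
❓❓❓❓❓❓❓🟩⬛🔴
❓❓❓❓❓❓❓🟫⬛🟩
❓❓❓❓❓❓❓🟩🟫🟫


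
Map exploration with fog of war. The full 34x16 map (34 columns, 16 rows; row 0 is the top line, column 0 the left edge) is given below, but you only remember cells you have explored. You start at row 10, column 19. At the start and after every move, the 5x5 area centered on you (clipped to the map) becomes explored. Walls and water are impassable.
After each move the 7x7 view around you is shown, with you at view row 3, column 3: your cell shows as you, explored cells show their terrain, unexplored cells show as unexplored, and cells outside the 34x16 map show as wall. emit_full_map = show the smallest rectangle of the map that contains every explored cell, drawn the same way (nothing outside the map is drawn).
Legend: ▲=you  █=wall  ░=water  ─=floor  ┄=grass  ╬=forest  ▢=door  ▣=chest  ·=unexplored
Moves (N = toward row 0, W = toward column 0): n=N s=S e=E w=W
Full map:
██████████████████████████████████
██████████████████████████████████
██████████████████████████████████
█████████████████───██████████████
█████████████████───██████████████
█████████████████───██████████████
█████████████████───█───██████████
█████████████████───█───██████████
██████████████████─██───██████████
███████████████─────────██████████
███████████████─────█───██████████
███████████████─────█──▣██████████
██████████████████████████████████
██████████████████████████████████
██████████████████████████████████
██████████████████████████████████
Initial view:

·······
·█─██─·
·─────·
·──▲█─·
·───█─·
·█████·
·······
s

·█─██─·
·─────·
·───█─·
·──▲█─·
·█████·
·█████·
·······

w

··█─██─
·──────
·────█─
·──▲─█─
·██████
·██████
·······

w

···█─██
·──────
·─────█
·──▲──█
·██████
·██████
·······

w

····█─█
·█─────
·█─────
·█─▲───
·██████
·██████
·······

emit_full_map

···█─██─
█───────
█─────█─
█─▲───█─
████████
████████

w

·····█─
·██────
·██────
·██▲───
·██████
·██████
·······

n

·······
·█████─
·██────
·██▲───
·██────
·██████
·██████

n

·······
·████─·
·█████─
·██▲───
·██────
·██────
·██████

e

·······
████──·
█████─█
██─▲───
██─────
██─────
███████

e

·······
███───·
████─██
█──▲───
█─────█
█─────█
███████

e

·······
██───█·
███─██─
───▲───
─────█─
─────█─
███████

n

·······
·█───█·
██───█·
███▲██─
───────
─────█─
─────█─

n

·······
·█───█·
·█───█·
██─▲─█·
███─██─
───────
─────█─

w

·······
·██───█
·██───█
███▲──█
████─██
█──────
█─────█

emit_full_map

··██───█·
··██───█·
████▲──█·
█████─██─
██───────
██─────█─
██─────█─
█████████
█████████

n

·······
·██───·
·██───█
·██▲──█
███───█
████─██
█──────

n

·······
·██───·
·██───·
·██▲──█
·██───█
███───█
████─██

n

·······
·█████·
·██───·
·██▲──·
·██───█
·██───█
███───█

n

·······
·█████·
·█████·
·██▲──·
·██───·
·██───█
·██───█

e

·······
██████·
██████·
██─▲─█·
██───█·
██───█·
██───█·

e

·······
██████·
██████·
█──▲██·
█───██·
█───██·
█───█··

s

██████·
██████·
█───██·
█──▲██·
█───██·
█───█─·
█───█··

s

██████·
█───██·
█───██·
█──▲██·
█───█─·
█───█─·
██─██─·

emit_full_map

··███████
··███████
··██───██
··██───██
··██──▲██
··██───█─
████───█─
█████─██─
██───────
██─────█─
██─────█─
█████████
█████████


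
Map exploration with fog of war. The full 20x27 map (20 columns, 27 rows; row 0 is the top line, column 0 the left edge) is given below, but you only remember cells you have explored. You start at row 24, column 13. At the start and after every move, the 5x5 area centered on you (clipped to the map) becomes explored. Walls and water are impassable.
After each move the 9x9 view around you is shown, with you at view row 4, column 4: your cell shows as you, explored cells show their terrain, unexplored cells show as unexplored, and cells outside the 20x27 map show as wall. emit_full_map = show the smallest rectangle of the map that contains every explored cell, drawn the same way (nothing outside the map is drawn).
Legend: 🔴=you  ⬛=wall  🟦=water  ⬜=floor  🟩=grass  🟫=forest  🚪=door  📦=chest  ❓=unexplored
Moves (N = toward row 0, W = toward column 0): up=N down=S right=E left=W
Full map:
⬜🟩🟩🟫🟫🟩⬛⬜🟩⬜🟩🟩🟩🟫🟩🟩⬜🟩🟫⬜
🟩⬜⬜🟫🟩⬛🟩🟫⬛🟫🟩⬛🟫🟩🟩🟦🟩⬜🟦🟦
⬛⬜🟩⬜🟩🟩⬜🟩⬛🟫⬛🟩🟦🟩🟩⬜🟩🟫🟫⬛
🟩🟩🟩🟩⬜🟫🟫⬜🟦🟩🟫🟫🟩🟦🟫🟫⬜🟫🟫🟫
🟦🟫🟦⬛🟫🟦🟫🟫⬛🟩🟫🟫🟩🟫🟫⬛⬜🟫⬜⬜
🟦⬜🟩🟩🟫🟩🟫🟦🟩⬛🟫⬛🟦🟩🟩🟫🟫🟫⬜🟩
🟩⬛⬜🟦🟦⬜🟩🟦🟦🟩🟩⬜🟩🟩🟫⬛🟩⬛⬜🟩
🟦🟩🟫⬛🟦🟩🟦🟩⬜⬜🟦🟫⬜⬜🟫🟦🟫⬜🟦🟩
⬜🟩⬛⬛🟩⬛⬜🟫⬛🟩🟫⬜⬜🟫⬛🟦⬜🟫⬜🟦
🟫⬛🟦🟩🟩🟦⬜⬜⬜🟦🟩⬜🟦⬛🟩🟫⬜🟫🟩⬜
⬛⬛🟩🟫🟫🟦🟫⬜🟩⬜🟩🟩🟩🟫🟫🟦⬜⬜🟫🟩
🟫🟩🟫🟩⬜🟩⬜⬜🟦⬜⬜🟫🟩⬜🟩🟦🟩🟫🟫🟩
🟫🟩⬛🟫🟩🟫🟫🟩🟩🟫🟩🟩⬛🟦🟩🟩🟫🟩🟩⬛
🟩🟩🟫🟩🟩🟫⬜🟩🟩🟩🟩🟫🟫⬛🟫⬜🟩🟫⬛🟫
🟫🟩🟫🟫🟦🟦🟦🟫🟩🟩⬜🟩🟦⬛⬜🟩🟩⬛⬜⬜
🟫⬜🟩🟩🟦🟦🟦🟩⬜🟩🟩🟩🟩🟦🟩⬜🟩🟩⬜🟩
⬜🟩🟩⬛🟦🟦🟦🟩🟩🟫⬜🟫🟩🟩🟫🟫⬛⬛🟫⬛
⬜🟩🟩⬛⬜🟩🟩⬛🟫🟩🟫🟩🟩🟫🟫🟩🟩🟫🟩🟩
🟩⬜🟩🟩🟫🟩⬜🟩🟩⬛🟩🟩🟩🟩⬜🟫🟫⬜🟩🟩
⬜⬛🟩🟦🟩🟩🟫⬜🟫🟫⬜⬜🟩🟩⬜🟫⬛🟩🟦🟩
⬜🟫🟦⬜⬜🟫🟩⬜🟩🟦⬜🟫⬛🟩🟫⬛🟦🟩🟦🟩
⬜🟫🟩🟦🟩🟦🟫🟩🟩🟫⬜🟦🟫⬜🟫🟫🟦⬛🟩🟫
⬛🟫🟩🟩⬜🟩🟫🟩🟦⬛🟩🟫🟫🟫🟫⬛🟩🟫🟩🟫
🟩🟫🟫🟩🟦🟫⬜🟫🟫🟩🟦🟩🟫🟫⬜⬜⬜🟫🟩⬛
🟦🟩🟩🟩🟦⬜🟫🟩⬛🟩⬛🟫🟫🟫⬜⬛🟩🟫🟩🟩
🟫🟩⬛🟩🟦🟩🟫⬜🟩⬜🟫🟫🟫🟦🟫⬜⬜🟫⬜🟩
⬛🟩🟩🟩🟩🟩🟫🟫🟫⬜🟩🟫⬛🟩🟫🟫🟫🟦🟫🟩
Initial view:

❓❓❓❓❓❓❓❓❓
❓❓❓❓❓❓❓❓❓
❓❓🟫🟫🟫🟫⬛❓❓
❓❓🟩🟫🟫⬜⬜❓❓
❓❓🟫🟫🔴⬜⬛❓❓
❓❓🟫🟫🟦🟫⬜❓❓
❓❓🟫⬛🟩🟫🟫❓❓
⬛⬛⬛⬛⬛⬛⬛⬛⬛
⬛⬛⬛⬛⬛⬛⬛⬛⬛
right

❓❓❓❓❓❓❓❓❓
❓❓❓❓❓❓❓❓❓
❓🟫🟫🟫🟫⬛🟩❓❓
❓🟩🟫🟫⬜⬜⬜❓❓
❓🟫🟫🟫🔴⬛🟩❓❓
❓🟫🟫🟦🟫⬜⬜❓❓
❓🟫⬛🟩🟫🟫🟫❓❓
⬛⬛⬛⬛⬛⬛⬛⬛⬛
⬛⬛⬛⬛⬛⬛⬛⬛⬛

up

❓❓❓❓❓❓❓❓❓
❓❓❓❓❓❓❓❓❓
❓❓🟫⬜🟫🟫🟦❓❓
❓🟫🟫🟫🟫⬛🟩❓❓
❓🟩🟫🟫🔴⬜⬜❓❓
❓🟫🟫🟫⬜⬛🟩❓❓
❓🟫🟫🟦🟫⬜⬜❓❓
❓🟫⬛🟩🟫🟫🟫❓❓
⬛⬛⬛⬛⬛⬛⬛⬛⬛

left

❓❓❓❓❓❓❓❓❓
❓❓❓❓❓❓❓❓❓
❓❓🟦🟫⬜🟫🟫🟦❓
❓❓🟫🟫🟫🟫⬛🟩❓
❓❓🟩🟫🔴⬜⬜⬜❓
❓❓🟫🟫🟫⬜⬛🟩❓
❓❓🟫🟫🟦🟫⬜⬜❓
❓❓🟫⬛🟩🟫🟫🟫❓
⬛⬛⬛⬛⬛⬛⬛⬛⬛

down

❓❓❓❓❓❓❓❓❓
❓❓🟦🟫⬜🟫🟫🟦❓
❓❓🟫🟫🟫🟫⬛🟩❓
❓❓🟩🟫🟫⬜⬜⬜❓
❓❓🟫🟫🔴⬜⬛🟩❓
❓❓🟫🟫🟦🟫⬜⬜❓
❓❓🟫⬛🟩🟫🟫🟫❓
⬛⬛⬛⬛⬛⬛⬛⬛⬛
⬛⬛⬛⬛⬛⬛⬛⬛⬛

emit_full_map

🟦🟫⬜🟫🟫🟦
🟫🟫🟫🟫⬛🟩
🟩🟫🟫⬜⬜⬜
🟫🟫🔴⬜⬛🟩
🟫🟫🟦🟫⬜⬜
🟫⬛🟩🟫🟫🟫

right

❓❓❓❓❓❓❓❓❓
❓🟦🟫⬜🟫🟫🟦❓❓
❓🟫🟫🟫🟫⬛🟩❓❓
❓🟩🟫🟫⬜⬜⬜❓❓
❓🟫🟫🟫🔴⬛🟩❓❓
❓🟫🟫🟦🟫⬜⬜❓❓
❓🟫⬛🟩🟫🟫🟫❓❓
⬛⬛⬛⬛⬛⬛⬛⬛⬛
⬛⬛⬛⬛⬛⬛⬛⬛⬛

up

❓❓❓❓❓❓❓❓❓
❓❓❓❓❓❓❓❓❓
❓🟦🟫⬜🟫🟫🟦❓❓
❓🟫🟫🟫🟫⬛🟩❓❓
❓🟩🟫🟫🔴⬜⬜❓❓
❓🟫🟫🟫⬜⬛🟩❓❓
❓🟫🟫🟦🟫⬜⬜❓❓
❓🟫⬛🟩🟫🟫🟫❓❓
⬛⬛⬛⬛⬛⬛⬛⬛⬛

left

❓❓❓❓❓❓❓❓❓
❓❓❓❓❓❓❓❓❓
❓❓🟦🟫⬜🟫🟫🟦❓
❓❓🟫🟫🟫🟫⬛🟩❓
❓❓🟩🟫🔴⬜⬜⬜❓
❓❓🟫🟫🟫⬜⬛🟩❓
❓❓🟫🟫🟦🟫⬜⬜❓
❓❓🟫⬛🟩🟫🟫🟫❓
⬛⬛⬛⬛⬛⬛⬛⬛⬛

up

❓❓❓❓❓❓❓❓❓
❓❓❓❓❓❓❓❓❓
❓❓🟫⬛🟩🟫⬛❓❓
❓❓🟦🟫⬜🟫🟫🟦❓
❓❓🟫🟫🔴🟫⬛🟩❓
❓❓🟩🟫🟫⬜⬜⬜❓
❓❓🟫🟫🟫⬜⬛🟩❓
❓❓🟫🟫🟦🟫⬜⬜❓
❓❓🟫⬛🟩🟫🟫🟫❓

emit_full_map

🟫⬛🟩🟫⬛❓
🟦🟫⬜🟫🟫🟦
🟫🟫🔴🟫⬛🟩
🟩🟫🟫⬜⬜⬜
🟫🟫🟫⬜⬛🟩
🟫🟫🟦🟫⬜⬜
🟫⬛🟩🟫🟫🟫

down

❓❓❓❓❓❓❓❓❓
❓❓🟫⬛🟩🟫⬛❓❓
❓❓🟦🟫⬜🟫🟫🟦❓
❓❓🟫🟫🟫🟫⬛🟩❓
❓❓🟩🟫🔴⬜⬜⬜❓
❓❓🟫🟫🟫⬜⬛🟩❓
❓❓🟫🟫🟦🟫⬜⬜❓
❓❓🟫⬛🟩🟫🟫🟫❓
⬛⬛⬛⬛⬛⬛⬛⬛⬛

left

❓❓❓❓❓❓❓❓❓
❓❓❓🟫⬛🟩🟫⬛❓
❓❓⬜🟦🟫⬜🟫🟫🟦
❓❓🟩🟫🟫🟫🟫⬛🟩
❓❓🟦🟩🔴🟫⬜⬜⬜
❓❓⬛🟫🟫🟫⬜⬛🟩
❓❓🟫🟫🟫🟦🟫⬜⬜
❓❓❓🟫⬛🟩🟫🟫🟫
⬛⬛⬛⬛⬛⬛⬛⬛⬛

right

❓❓❓❓❓❓❓❓❓
❓❓🟫⬛🟩🟫⬛❓❓
❓⬜🟦🟫⬜🟫🟫🟦❓
❓🟩🟫🟫🟫🟫⬛🟩❓
❓🟦🟩🟫🔴⬜⬜⬜❓
❓⬛🟫🟫🟫⬜⬛🟩❓
❓🟫🟫🟫🟦🟫⬜⬜❓
❓❓🟫⬛🟩🟫🟫🟫❓
⬛⬛⬛⬛⬛⬛⬛⬛⬛

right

❓❓❓❓❓❓❓❓❓
❓🟫⬛🟩🟫⬛❓❓❓
⬜🟦🟫⬜🟫🟫🟦❓❓
🟩🟫🟫🟫🟫⬛🟩❓❓
🟦🟩🟫🟫🔴⬜⬜❓❓
⬛🟫🟫🟫⬜⬛🟩❓❓
🟫🟫🟫🟦🟫⬜⬜❓❓
❓🟫⬛🟩🟫🟫🟫❓❓
⬛⬛⬛⬛⬛⬛⬛⬛⬛

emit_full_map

❓🟫⬛🟩🟫⬛❓
⬜🟦🟫⬜🟫🟫🟦
🟩🟫🟫🟫🟫⬛🟩
🟦🟩🟫🟫🔴⬜⬜
⬛🟫🟫🟫⬜⬛🟩
🟫🟫🟫🟦🟫⬜⬜
❓🟫⬛🟩🟫🟫🟫

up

❓❓❓❓❓❓❓❓❓
❓❓❓❓❓❓❓❓❓
❓🟫⬛🟩🟫⬛🟦❓❓
⬜🟦🟫⬜🟫🟫🟦❓❓
🟩🟫🟫🟫🔴⬛🟩❓❓
🟦🟩🟫🟫⬜⬜⬜❓❓
⬛🟫🟫🟫⬜⬛🟩❓❓
🟫🟫🟫🟦🟫⬜⬜❓❓
❓🟫⬛🟩🟫🟫🟫❓❓

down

❓❓❓❓❓❓❓❓❓
❓🟫⬛🟩🟫⬛🟦❓❓
⬜🟦🟫⬜🟫🟫🟦❓❓
🟩🟫🟫🟫🟫⬛🟩❓❓
🟦🟩🟫🟫🔴⬜⬜❓❓
⬛🟫🟫🟫⬜⬛🟩❓❓
🟫🟫🟫🟦🟫⬜⬜❓❓
❓🟫⬛🟩🟫🟫🟫❓❓
⬛⬛⬛⬛⬛⬛⬛⬛⬛

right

❓❓❓❓❓❓❓❓❓
🟫⬛🟩🟫⬛🟦❓❓❓
🟦🟫⬜🟫🟫🟦⬛❓❓
🟫🟫🟫🟫⬛🟩🟫❓❓
🟩🟫🟫⬜🔴⬜🟫❓❓
🟫🟫🟫⬜⬛🟩🟫❓❓
🟫🟫🟦🟫⬜⬜🟫❓❓
🟫⬛🟩🟫🟫🟫❓❓❓
⬛⬛⬛⬛⬛⬛⬛⬛⬛

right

❓❓❓❓❓❓❓❓⬛
⬛🟩🟫⬛🟦❓❓❓⬛
🟫⬜🟫🟫🟦⬛🟩❓⬛
🟫🟫🟫⬛🟩🟫🟩❓⬛
🟫🟫⬜⬜🔴🟫🟩❓⬛
🟫🟫⬜⬛🟩🟫🟩❓⬛
🟫🟦🟫⬜⬜🟫⬜❓⬛
⬛🟩🟫🟫🟫❓❓❓⬛
⬛⬛⬛⬛⬛⬛⬛⬛⬛

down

⬛🟩🟫⬛🟦❓❓❓⬛
🟫⬜🟫🟫🟦⬛🟩❓⬛
🟫🟫🟫⬛🟩🟫🟩❓⬛
🟫🟫⬜⬜⬜🟫🟩❓⬛
🟫🟫⬜⬛🔴🟫🟩❓⬛
🟫🟦🟫⬜⬜🟫⬜❓⬛
⬛🟩🟫🟫🟫🟦🟫❓⬛
⬛⬛⬛⬛⬛⬛⬛⬛⬛
⬛⬛⬛⬛⬛⬛⬛⬛⬛

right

🟩🟫⬛🟦❓❓❓⬛⬛
⬜🟫🟫🟦⬛🟩❓⬛⬛
🟫🟫⬛🟩🟫🟩🟫⬛⬛
🟫⬜⬜⬜🟫🟩⬛⬛⬛
🟫⬜⬛🟩🔴🟩🟩⬛⬛
🟦🟫⬜⬜🟫⬜🟩⬛⬛
🟩🟫🟫🟫🟦🟫🟩⬛⬛
⬛⬛⬛⬛⬛⬛⬛⬛⬛
⬛⬛⬛⬛⬛⬛⬛⬛⬛

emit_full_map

❓🟫⬛🟩🟫⬛🟦❓❓❓
⬜🟦🟫⬜🟫🟫🟦⬛🟩❓
🟩🟫🟫🟫🟫⬛🟩🟫🟩🟫
🟦🟩🟫🟫⬜⬜⬜🟫🟩⬛
⬛🟫🟫🟫⬜⬛🟩🔴🟩🟩
🟫🟫🟫🟦🟫⬜⬜🟫⬜🟩
❓🟫⬛🟩🟫🟫🟫🟦🟫🟩

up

❓❓❓❓❓❓❓⬛⬛
🟩🟫⬛🟦❓❓❓⬛⬛
⬜🟫🟫🟦⬛🟩🟫⬛⬛
🟫🟫⬛🟩🟫🟩🟫⬛⬛
🟫⬜⬜⬜🔴🟩⬛⬛⬛
🟫⬜⬛🟩🟫🟩🟩⬛⬛
🟦🟫⬜⬜🟫⬜🟩⬛⬛
🟩🟫🟫🟫🟦🟫🟩⬛⬛
⬛⬛⬛⬛⬛⬛⬛⬛⬛

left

❓❓❓❓❓❓❓❓⬛
⬛🟩🟫⬛🟦❓❓❓⬛
🟫⬜🟫🟫🟦⬛🟩🟫⬛
🟫🟫🟫⬛🟩🟫🟩🟫⬛
🟫🟫⬜⬜🔴🟫🟩⬛⬛
🟫🟫⬜⬛🟩🟫🟩🟩⬛
🟫🟦🟫⬜⬜🟫⬜🟩⬛
⬛🟩🟫🟫🟫🟦🟫🟩⬛
⬛⬛⬛⬛⬛⬛⬛⬛⬛

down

⬛🟩🟫⬛🟦❓❓❓⬛
🟫⬜🟫🟫🟦⬛🟩🟫⬛
🟫🟫🟫⬛🟩🟫🟩🟫⬛
🟫🟫⬜⬜⬜🟫🟩⬛⬛
🟫🟫⬜⬛🔴🟫🟩🟩⬛
🟫🟦🟫⬜⬜🟫⬜🟩⬛
⬛🟩🟫🟫🟫🟦🟫🟩⬛
⬛⬛⬛⬛⬛⬛⬛⬛⬛
⬛⬛⬛⬛⬛⬛⬛⬛⬛

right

🟩🟫⬛🟦❓❓❓⬛⬛
⬜🟫🟫🟦⬛🟩🟫⬛⬛
🟫🟫⬛🟩🟫🟩🟫⬛⬛
🟫⬜⬜⬜🟫🟩⬛⬛⬛
🟫⬜⬛🟩🔴🟩🟩⬛⬛
🟦🟫⬜⬜🟫⬜🟩⬛⬛
🟩🟫🟫🟫🟦🟫🟩⬛⬛
⬛⬛⬛⬛⬛⬛⬛⬛⬛
⬛⬛⬛⬛⬛⬛⬛⬛⬛

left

⬛🟩🟫⬛🟦❓❓❓⬛
🟫⬜🟫🟫🟦⬛🟩🟫⬛
🟫🟫🟫⬛🟩🟫🟩🟫⬛
🟫🟫⬜⬜⬜🟫🟩⬛⬛
🟫🟫⬜⬛🔴🟫🟩🟩⬛
🟫🟦🟫⬜⬜🟫⬜🟩⬛
⬛🟩🟫🟫🟫🟦🟫🟩⬛
⬛⬛⬛⬛⬛⬛⬛⬛⬛
⬛⬛⬛⬛⬛⬛⬛⬛⬛

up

❓❓❓❓❓❓❓❓⬛
⬛🟩🟫⬛🟦❓❓❓⬛
🟫⬜🟫🟫🟦⬛🟩🟫⬛
🟫🟫🟫⬛🟩🟫🟩🟫⬛
🟫🟫⬜⬜🔴🟫🟩⬛⬛
🟫🟫⬜⬛🟩🟫🟩🟩⬛
🟫🟦🟫⬜⬜🟫⬜🟩⬛
⬛🟩🟫🟫🟫🟦🟫🟩⬛
⬛⬛⬛⬛⬛⬛⬛⬛⬛

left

❓❓❓❓❓❓❓❓❓
🟫⬛🟩🟫⬛🟦❓❓❓
🟦🟫⬜🟫🟫🟦⬛🟩🟫
🟫🟫🟫🟫⬛🟩🟫🟩🟫
🟩🟫🟫⬜🔴⬜🟫🟩⬛
🟫🟫🟫⬜⬛🟩🟫🟩🟩
🟫🟫🟦🟫⬜⬜🟫⬜🟩
🟫⬛🟩🟫🟫🟫🟦🟫🟩
⬛⬛⬛⬛⬛⬛⬛⬛⬛

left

❓❓❓❓❓❓❓❓❓
❓🟫⬛🟩🟫⬛🟦❓❓
⬜🟦🟫⬜🟫🟫🟦⬛🟩
🟩🟫🟫🟫🟫⬛🟩🟫🟩
🟦🟩🟫🟫🔴⬜⬜🟫🟩
⬛🟫🟫🟫⬜⬛🟩🟫🟩
🟫🟫🟫🟦🟫⬜⬜🟫⬜
❓🟫⬛🟩🟫🟫🟫🟦🟫
⬛⬛⬛⬛⬛⬛⬛⬛⬛

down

❓🟫⬛🟩🟫⬛🟦❓❓
⬜🟦🟫⬜🟫🟫🟦⬛🟩
🟩🟫🟫🟫🟫⬛🟩🟫🟩
🟦🟩🟫🟫⬜⬜⬜🟫🟩
⬛🟫🟫🟫🔴⬛🟩🟫🟩
🟫🟫🟫🟦🟫⬜⬜🟫⬜
❓🟫⬛🟩🟫🟫🟫🟦🟫
⬛⬛⬛⬛⬛⬛⬛⬛⬛
⬛⬛⬛⬛⬛⬛⬛⬛⬛

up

❓❓❓❓❓❓❓❓❓
❓🟫⬛🟩🟫⬛🟦❓❓
⬜🟦🟫⬜🟫🟫🟦⬛🟩
🟩🟫🟫🟫🟫⬛🟩🟫🟩
🟦🟩🟫🟫🔴⬜⬜🟫🟩
⬛🟫🟫🟫⬜⬛🟩🟫🟩
🟫🟫🟫🟦🟫⬜⬜🟫⬜
❓🟫⬛🟩🟫🟫🟫🟦🟫
⬛⬛⬛⬛⬛⬛⬛⬛⬛

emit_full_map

❓🟫⬛🟩🟫⬛🟦❓❓❓
⬜🟦🟫⬜🟫🟫🟦⬛🟩🟫
🟩🟫🟫🟫🟫⬛🟩🟫🟩🟫
🟦🟩🟫🟫🔴⬜⬜🟫🟩⬛
⬛🟫🟫🟫⬜⬛🟩🟫🟩🟩
🟫🟫🟫🟦🟫⬜⬜🟫⬜🟩
❓🟫⬛🟩🟫🟫🟫🟦🟫🟩

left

❓❓❓❓❓❓❓❓❓
❓❓🟫⬛🟩🟫⬛🟦❓
❓⬜🟦🟫⬜🟫🟫🟦⬛
❓🟩🟫🟫🟫🟫⬛🟩🟫
❓🟦🟩🟫🔴⬜⬜⬜🟫
❓⬛🟫🟫🟫⬜⬛🟩🟫
❓🟫🟫🟫🟦🟫⬜⬜🟫
❓❓🟫⬛🟩🟫🟫🟫🟦
⬛⬛⬛⬛⬛⬛⬛⬛⬛

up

❓❓❓❓❓❓❓❓❓
❓❓❓❓❓❓❓❓❓
❓❓🟫⬛🟩🟫⬛🟦❓
❓⬜🟦🟫⬜🟫🟫🟦⬛
❓🟩🟫🟫🔴🟫⬛🟩🟫
❓🟦🟩🟫🟫⬜⬜⬜🟫
❓⬛🟫🟫🟫⬜⬛🟩🟫
❓🟫🟫🟫🟦🟫⬜⬜🟫
❓❓🟫⬛🟩🟫🟫🟫🟦

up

❓❓❓❓❓❓❓❓❓
❓❓❓❓❓❓❓❓❓
❓❓⬜🟩🟩⬜🟫❓❓
❓❓🟫⬛🟩🟫⬛🟦❓
❓⬜🟦🟫🔴🟫🟫🟦⬛
❓🟩🟫🟫🟫🟫⬛🟩🟫
❓🟦🟩🟫🟫⬜⬜⬜🟫
❓⬛🟫🟫🟫⬜⬛🟩🟫
❓🟫🟫🟫🟦🟫⬜⬜🟫

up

❓❓❓❓❓❓❓❓❓
❓❓❓❓❓❓❓❓❓
❓❓🟩🟩🟩⬜🟫❓❓
❓❓⬜🟩🟩⬜🟫❓❓
❓❓🟫⬛🔴🟫⬛🟦❓
❓⬜🟦🟫⬜🟫🟫🟦⬛
❓🟩🟫🟫🟫🟫⬛🟩🟫
❓🟦🟩🟫🟫⬜⬜⬜🟫
❓⬛🟫🟫🟫⬜⬛🟩🟫

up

❓❓❓❓❓❓❓❓❓
❓❓❓❓❓❓❓❓❓
❓❓🟩🟩🟫🟫🟩❓❓
❓❓🟩🟩🟩⬜🟫❓❓
❓❓⬜🟩🔴⬜🟫❓❓
❓❓🟫⬛🟩🟫⬛🟦❓
❓⬜🟦🟫⬜🟫🟫🟦⬛
❓🟩🟫🟫🟫🟫⬛🟩🟫
❓🟦🟩🟫🟫⬜⬜⬜🟫

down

❓❓❓❓❓❓❓❓❓
❓❓🟩🟩🟫🟫🟩❓❓
❓❓🟩🟩🟩⬜🟫❓❓
❓❓⬜🟩🟩⬜🟫❓❓
❓❓🟫⬛🔴🟫⬛🟦❓
❓⬜🟦🟫⬜🟫🟫🟦⬛
❓🟩🟫🟫🟫🟫⬛🟩🟫
❓🟦🟩🟫🟫⬜⬜⬜🟫
❓⬛🟫🟫🟫⬜⬛🟩🟫

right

❓❓❓❓❓❓❓❓❓
❓🟩🟩🟫🟫🟩❓❓❓
❓🟩🟩🟩⬜🟫🟫❓❓
❓⬜🟩🟩⬜🟫⬛❓❓
❓🟫⬛🟩🔴⬛🟦❓❓
⬜🟦🟫⬜🟫🟫🟦⬛🟩
🟩🟫🟫🟫🟫⬛🟩🟫🟩
🟦🟩🟫🟫⬜⬜⬜🟫🟩
⬛🟫🟫🟫⬜⬛🟩🟫🟩

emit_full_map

❓🟩🟩🟫🟫🟩❓❓❓❓
❓🟩🟩🟩⬜🟫🟫❓❓❓
❓⬜🟩🟩⬜🟫⬛❓❓❓
❓🟫⬛🟩🔴⬛🟦❓❓❓
⬜🟦🟫⬜🟫🟫🟦⬛🟩🟫
🟩🟫🟫🟫🟫⬛🟩🟫🟩🟫
🟦🟩🟫🟫⬜⬜⬜🟫🟩⬛
⬛🟫🟫🟫⬜⬛🟩🟫🟩🟩
🟫🟫🟫🟦🟫⬜⬜🟫⬜🟩
❓🟫⬛🟩🟫🟫🟫🟦🟫🟩

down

❓🟩🟩🟫🟫🟩❓❓❓
❓🟩🟩🟩⬜🟫🟫❓❓
❓⬜🟩🟩⬜🟫⬛❓❓
❓🟫⬛🟩🟫⬛🟦❓❓
⬜🟦🟫⬜🔴🟫🟦⬛🟩
🟩🟫🟫🟫🟫⬛🟩🟫🟩
🟦🟩🟫🟫⬜⬜⬜🟫🟩
⬛🟫🟫🟫⬜⬛🟩🟫🟩
🟫🟫🟫🟦🟫⬜⬜🟫⬜

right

🟩🟩🟫🟫🟩❓❓❓❓
🟩🟩🟩⬜🟫🟫❓❓❓
⬜🟩🟩⬜🟫⬛🟩❓❓
🟫⬛🟩🟫⬛🟦🟩❓❓
🟦🟫⬜🟫🔴🟦⬛🟩🟫
🟫🟫🟫🟫⬛🟩🟫🟩🟫
🟩🟫🟫⬜⬜⬜🟫🟩⬛
🟫🟫🟫⬜⬛🟩🟫🟩🟩
🟫🟫🟦🟫⬜⬜🟫⬜🟩

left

❓🟩🟩🟫🟫🟩❓❓❓
❓🟩🟩🟩⬜🟫🟫❓❓
❓⬜🟩🟩⬜🟫⬛🟩❓
❓🟫⬛🟩🟫⬛🟦🟩❓
⬜🟦🟫⬜🔴🟫🟦⬛🟩
🟩🟫🟫🟫🟫⬛🟩🟫🟩
🟦🟩🟫🟫⬜⬜⬜🟫🟩
⬛🟫🟫🟫⬜⬛🟩🟫🟩
🟫🟫🟫🟦🟫⬜⬜🟫⬜

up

❓❓❓❓❓❓❓❓❓
❓🟩🟩🟫🟫🟩❓❓❓
❓🟩🟩🟩⬜🟫🟫❓❓
❓⬜🟩🟩⬜🟫⬛🟩❓
❓🟫⬛🟩🔴⬛🟦🟩❓
⬜🟦🟫⬜🟫🟫🟦⬛🟩
🟩🟫🟫🟫🟫⬛🟩🟫🟩
🟦🟩🟫🟫⬜⬜⬜🟫🟩
⬛🟫🟫🟫⬜⬛🟩🟫🟩

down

❓🟩🟩🟫🟫🟩❓❓❓
❓🟩🟩🟩⬜🟫🟫❓❓
❓⬜🟩🟩⬜🟫⬛🟩❓
❓🟫⬛🟩🟫⬛🟦🟩❓
⬜🟦🟫⬜🔴🟫🟦⬛🟩
🟩🟫🟫🟫🟫⬛🟩🟫🟩
🟦🟩🟫🟫⬜⬜⬜🟫🟩
⬛🟫🟫🟫⬜⬛🟩🟫🟩
🟫🟫🟫🟦🟫⬜⬜🟫⬜

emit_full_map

❓🟩🟩🟫🟫🟩❓❓❓❓
❓🟩🟩🟩⬜🟫🟫❓❓❓
❓⬜🟩🟩⬜🟫⬛🟩❓❓
❓🟫⬛🟩🟫⬛🟦🟩❓❓
⬜🟦🟫⬜🔴🟫🟦⬛🟩🟫
🟩🟫🟫🟫🟫⬛🟩🟫🟩🟫
🟦🟩🟫🟫⬜⬜⬜🟫🟩⬛
⬛🟫🟫🟫⬜⬛🟩🟫🟩🟩
🟫🟫🟫🟦🟫⬜⬜🟫⬜🟩
❓🟫⬛🟩🟫🟫🟫🟦🟫🟩


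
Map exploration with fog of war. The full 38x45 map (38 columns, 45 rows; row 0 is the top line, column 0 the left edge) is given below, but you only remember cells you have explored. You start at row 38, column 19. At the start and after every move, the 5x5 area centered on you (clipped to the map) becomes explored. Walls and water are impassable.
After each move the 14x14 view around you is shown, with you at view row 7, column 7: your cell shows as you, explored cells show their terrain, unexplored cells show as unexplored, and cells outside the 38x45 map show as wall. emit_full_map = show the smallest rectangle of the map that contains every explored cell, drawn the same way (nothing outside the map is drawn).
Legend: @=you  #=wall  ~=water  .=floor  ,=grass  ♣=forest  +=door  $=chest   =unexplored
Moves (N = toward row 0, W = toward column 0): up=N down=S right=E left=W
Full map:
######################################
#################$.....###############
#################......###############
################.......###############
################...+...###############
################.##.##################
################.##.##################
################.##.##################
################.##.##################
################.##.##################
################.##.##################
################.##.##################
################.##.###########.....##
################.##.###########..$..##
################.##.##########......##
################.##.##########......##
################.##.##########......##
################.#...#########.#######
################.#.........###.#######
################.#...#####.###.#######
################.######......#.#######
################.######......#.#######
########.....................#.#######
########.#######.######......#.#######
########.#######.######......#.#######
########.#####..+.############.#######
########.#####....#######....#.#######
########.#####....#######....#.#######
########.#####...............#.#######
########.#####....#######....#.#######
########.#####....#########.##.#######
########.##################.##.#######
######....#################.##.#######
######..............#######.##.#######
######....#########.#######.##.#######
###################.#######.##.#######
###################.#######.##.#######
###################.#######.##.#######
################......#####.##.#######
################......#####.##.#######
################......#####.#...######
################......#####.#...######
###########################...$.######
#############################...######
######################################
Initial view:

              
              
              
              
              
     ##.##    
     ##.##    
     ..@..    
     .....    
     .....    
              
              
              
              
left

              
              
              
              
              
     ###.##   
     ###.##   
     ..@...   
     ......   
     ......   
              
              
              
              

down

              
              
              
              
     ###.##   
     ###.##   
     ......   
     ..@...   
     ......   
     .....    
              
              
              
##############

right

              
              
              
              
    ###.##    
    ###.##    
    ......    
    ...@..    
    ......    
    ......    
              
              
              
##############

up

              
              
              
              
              
    ###.##    
    ###.##    
    ...@..    
    ......    
    ......    
    ......    
              
              
              

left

              
              
              
              
              
     ###.##   
     ###.##   
     ..@...   
     ......   
     ......   
     ......   
              
              
              

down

              
              
              
              
     ###.##   
     ###.##   
     ......   
     ..@...   
     ......   
     ......   
              
              
              
##############

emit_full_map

###.##
###.##
......
..@...
......
......

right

              
              
              
              
    ###.##    
    ###.##    
    ......    
    ...@..    
    ......    
    ......    
              
              
              
##############

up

              
              
              
              
              
    ###.##    
    ###.##    
    ...@..    
    ......    
    ......    
    ......    
              
              
              

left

              
              
              
              
              
     ###.##   
     ###.##   
     ..@...   
     ......   
     ......   
     ......   
              
              
              

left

              
              
              
              
              
     ####.##  
     ####.##  
     #.@....  
     #......  
     #......  
      ......  
              
              
              

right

              
              
              
              
              
    ####.##   
    ####.##   
    #..@...   
    #......   
    #......   
     ......   
              
              
              

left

              
              
              
              
              
     ####.##  
     ####.##  
     #.@....  
     #......  
     #......  
      ......  
              
              
              

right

              
              
              
              
              
    ####.##   
    ####.##   
    #..@...   
    #......   
    #......   
     ......   
              
              
              

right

              
              
              
              
              
   ####.##    
   ####.##    
   #...@..    
   #......    
   #......    
    ......    
              
              
              

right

              
              
              
              
              
  ####.###    
  ####.###    
  #....@.#    
  #......#    
  #......#    
   ......     
              
              
              

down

              
              
              
              
  ####.###    
  ####.###    
  #......#    
  #....@.#    
  #......#    
   ......#    
              
              
              
##############

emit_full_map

####.###
####.###
#......#
#....@.#
#......#
 ......#


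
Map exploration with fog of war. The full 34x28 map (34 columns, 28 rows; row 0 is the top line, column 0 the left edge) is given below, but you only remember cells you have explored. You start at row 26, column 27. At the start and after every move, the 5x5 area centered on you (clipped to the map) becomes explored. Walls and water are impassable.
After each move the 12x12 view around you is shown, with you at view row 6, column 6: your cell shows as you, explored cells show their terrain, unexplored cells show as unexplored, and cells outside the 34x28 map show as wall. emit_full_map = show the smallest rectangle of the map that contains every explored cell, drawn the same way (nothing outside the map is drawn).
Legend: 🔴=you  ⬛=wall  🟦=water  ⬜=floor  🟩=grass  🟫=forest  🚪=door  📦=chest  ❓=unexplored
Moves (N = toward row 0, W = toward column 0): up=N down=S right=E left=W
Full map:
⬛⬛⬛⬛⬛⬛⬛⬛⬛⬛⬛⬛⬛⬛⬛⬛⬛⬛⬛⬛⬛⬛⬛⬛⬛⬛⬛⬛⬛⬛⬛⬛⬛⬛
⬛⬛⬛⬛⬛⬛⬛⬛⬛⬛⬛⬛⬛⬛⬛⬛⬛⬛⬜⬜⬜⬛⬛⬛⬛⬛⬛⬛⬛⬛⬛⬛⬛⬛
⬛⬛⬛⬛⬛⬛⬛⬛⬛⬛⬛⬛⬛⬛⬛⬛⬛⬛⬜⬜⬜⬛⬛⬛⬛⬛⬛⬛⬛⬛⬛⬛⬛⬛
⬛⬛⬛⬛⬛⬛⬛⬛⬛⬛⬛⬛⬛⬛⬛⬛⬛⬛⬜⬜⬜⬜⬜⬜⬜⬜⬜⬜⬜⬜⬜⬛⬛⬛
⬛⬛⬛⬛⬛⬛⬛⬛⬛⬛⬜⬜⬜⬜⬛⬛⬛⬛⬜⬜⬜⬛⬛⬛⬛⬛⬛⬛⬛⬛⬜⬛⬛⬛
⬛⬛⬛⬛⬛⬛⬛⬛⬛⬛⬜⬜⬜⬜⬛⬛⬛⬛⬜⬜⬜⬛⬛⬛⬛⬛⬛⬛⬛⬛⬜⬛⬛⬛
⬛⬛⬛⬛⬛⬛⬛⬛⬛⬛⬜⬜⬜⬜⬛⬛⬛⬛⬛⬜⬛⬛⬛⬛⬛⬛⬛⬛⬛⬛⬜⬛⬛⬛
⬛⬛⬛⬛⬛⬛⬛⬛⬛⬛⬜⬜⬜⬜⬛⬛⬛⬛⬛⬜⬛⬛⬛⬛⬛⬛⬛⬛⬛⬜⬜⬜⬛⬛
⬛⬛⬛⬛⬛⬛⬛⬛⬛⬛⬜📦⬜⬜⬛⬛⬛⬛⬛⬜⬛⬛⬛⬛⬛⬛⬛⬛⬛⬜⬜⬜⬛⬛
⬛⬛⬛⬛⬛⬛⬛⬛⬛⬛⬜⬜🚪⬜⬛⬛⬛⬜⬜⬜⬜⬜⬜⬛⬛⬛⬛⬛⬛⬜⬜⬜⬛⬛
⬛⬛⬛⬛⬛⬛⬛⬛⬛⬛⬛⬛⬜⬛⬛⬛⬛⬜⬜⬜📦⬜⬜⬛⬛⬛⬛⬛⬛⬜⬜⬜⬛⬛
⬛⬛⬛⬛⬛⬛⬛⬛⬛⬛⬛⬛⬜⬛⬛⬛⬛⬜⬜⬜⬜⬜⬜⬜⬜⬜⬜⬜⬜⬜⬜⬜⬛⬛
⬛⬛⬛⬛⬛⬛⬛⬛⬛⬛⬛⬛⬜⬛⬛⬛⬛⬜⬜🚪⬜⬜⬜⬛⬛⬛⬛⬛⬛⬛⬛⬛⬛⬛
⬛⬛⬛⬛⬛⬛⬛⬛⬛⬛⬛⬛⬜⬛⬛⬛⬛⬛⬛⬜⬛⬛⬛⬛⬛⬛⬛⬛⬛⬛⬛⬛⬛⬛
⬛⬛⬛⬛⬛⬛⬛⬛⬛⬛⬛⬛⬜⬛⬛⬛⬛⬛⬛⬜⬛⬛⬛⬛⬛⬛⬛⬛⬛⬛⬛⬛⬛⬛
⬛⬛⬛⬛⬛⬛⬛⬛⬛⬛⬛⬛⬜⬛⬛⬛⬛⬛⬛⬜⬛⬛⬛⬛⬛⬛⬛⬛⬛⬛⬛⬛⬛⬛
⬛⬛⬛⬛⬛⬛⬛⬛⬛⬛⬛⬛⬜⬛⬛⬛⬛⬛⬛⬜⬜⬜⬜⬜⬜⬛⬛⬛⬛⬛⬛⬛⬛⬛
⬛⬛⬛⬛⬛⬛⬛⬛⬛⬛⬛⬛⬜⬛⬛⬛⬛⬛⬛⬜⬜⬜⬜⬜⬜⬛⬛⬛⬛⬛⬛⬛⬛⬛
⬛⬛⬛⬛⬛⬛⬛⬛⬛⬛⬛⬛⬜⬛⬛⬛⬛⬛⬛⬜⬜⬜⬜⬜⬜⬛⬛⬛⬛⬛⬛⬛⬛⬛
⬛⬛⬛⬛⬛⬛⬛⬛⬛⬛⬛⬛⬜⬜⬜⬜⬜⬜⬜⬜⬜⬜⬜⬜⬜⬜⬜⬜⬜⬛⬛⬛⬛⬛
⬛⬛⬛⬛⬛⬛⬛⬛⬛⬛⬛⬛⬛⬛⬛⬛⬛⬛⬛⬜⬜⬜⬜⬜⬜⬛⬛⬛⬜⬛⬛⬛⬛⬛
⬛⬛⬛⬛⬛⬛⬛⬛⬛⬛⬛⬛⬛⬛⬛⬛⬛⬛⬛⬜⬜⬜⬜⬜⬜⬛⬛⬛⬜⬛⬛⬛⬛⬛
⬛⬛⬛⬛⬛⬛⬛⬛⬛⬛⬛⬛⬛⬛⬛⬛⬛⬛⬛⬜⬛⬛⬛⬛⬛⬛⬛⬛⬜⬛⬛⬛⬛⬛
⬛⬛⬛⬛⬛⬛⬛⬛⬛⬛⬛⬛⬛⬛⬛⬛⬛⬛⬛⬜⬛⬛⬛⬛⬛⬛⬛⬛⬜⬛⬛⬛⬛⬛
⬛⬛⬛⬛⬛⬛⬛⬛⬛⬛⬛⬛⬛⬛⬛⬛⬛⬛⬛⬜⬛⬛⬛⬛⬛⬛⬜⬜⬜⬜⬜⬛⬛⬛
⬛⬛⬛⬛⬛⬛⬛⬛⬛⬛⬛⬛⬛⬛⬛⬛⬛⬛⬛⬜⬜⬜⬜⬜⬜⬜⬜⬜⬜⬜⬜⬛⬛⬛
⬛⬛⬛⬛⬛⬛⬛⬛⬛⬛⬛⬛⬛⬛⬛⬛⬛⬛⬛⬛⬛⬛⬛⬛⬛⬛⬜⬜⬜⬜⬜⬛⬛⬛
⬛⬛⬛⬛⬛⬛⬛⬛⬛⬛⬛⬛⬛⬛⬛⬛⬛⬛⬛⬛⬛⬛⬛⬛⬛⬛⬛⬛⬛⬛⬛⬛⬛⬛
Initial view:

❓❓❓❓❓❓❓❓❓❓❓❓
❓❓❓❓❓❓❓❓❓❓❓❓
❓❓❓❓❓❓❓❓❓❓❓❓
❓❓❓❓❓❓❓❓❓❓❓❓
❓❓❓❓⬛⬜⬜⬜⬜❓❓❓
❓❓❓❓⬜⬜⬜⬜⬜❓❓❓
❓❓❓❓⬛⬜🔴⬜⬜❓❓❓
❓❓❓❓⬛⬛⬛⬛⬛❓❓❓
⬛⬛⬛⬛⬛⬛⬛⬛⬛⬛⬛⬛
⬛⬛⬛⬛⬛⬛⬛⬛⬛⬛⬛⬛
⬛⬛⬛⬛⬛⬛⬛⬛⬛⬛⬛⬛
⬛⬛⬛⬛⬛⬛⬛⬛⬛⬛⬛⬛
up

❓❓❓❓❓❓❓❓❓❓❓❓
❓❓❓❓❓❓❓❓❓❓❓❓
❓❓❓❓❓❓❓❓❓❓❓❓
❓❓❓❓❓❓❓❓❓❓❓❓
❓❓❓❓⬛⬛⬛⬜⬛❓❓❓
❓❓❓❓⬛⬜⬜⬜⬜❓❓❓
❓❓❓❓⬜⬜🔴⬜⬜❓❓❓
❓❓❓❓⬛⬜⬜⬜⬜❓❓❓
❓❓❓❓⬛⬛⬛⬛⬛❓❓❓
⬛⬛⬛⬛⬛⬛⬛⬛⬛⬛⬛⬛
⬛⬛⬛⬛⬛⬛⬛⬛⬛⬛⬛⬛
⬛⬛⬛⬛⬛⬛⬛⬛⬛⬛⬛⬛

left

❓❓❓❓❓❓❓❓❓❓❓❓
❓❓❓❓❓❓❓❓❓❓❓❓
❓❓❓❓❓❓❓❓❓❓❓❓
❓❓❓❓❓❓❓❓❓❓❓❓
❓❓❓❓⬛⬛⬛⬛⬜⬛❓❓
❓❓❓❓⬛⬛⬜⬜⬜⬜❓❓
❓❓❓❓⬜⬜🔴⬜⬜⬜❓❓
❓❓❓❓⬛⬛⬜⬜⬜⬜❓❓
❓❓❓❓⬛⬛⬛⬛⬛⬛❓❓
⬛⬛⬛⬛⬛⬛⬛⬛⬛⬛⬛⬛
⬛⬛⬛⬛⬛⬛⬛⬛⬛⬛⬛⬛
⬛⬛⬛⬛⬛⬛⬛⬛⬛⬛⬛⬛

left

❓❓❓❓❓❓❓❓❓❓❓❓
❓❓❓❓❓❓❓❓❓❓❓❓
❓❓❓❓❓❓❓❓❓❓❓❓
❓❓❓❓❓❓❓❓❓❓❓❓
❓❓❓❓⬛⬛⬛⬛⬛⬜⬛❓
❓❓❓❓⬛⬛⬛⬜⬜⬜⬜❓
❓❓❓❓⬜⬜🔴⬜⬜⬜⬜❓
❓❓❓❓⬛⬛⬛⬜⬜⬜⬜❓
❓❓❓❓⬛⬛⬛⬛⬛⬛⬛❓
⬛⬛⬛⬛⬛⬛⬛⬛⬛⬛⬛⬛
⬛⬛⬛⬛⬛⬛⬛⬛⬛⬛⬛⬛
⬛⬛⬛⬛⬛⬛⬛⬛⬛⬛⬛⬛

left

❓❓❓❓❓❓❓❓❓❓❓❓
❓❓❓❓❓❓❓❓❓❓❓❓
❓❓❓❓❓❓❓❓❓❓❓❓
❓❓❓❓❓❓❓❓❓❓❓❓
❓❓❓❓⬛⬛⬛⬛⬛⬛⬜⬛
❓❓❓❓⬛⬛⬛⬛⬜⬜⬜⬜
❓❓❓❓⬜⬜🔴⬜⬜⬜⬜⬜
❓❓❓❓⬛⬛⬛⬛⬜⬜⬜⬜
❓❓❓❓⬛⬛⬛⬛⬛⬛⬛⬛
⬛⬛⬛⬛⬛⬛⬛⬛⬛⬛⬛⬛
⬛⬛⬛⬛⬛⬛⬛⬛⬛⬛⬛⬛
⬛⬛⬛⬛⬛⬛⬛⬛⬛⬛⬛⬛

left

❓❓❓❓❓❓❓❓❓❓❓❓
❓❓❓❓❓❓❓❓❓❓❓❓
❓❓❓❓❓❓❓❓❓❓❓❓
❓❓❓❓❓❓❓❓❓❓❓❓
❓❓❓❓⬛⬛⬛⬛⬛⬛⬛⬜
❓❓❓❓⬛⬛⬛⬛⬛⬜⬜⬜
❓❓❓❓⬜⬜🔴⬜⬜⬜⬜⬜
❓❓❓❓⬛⬛⬛⬛⬛⬜⬜⬜
❓❓❓❓⬛⬛⬛⬛⬛⬛⬛⬛
⬛⬛⬛⬛⬛⬛⬛⬛⬛⬛⬛⬛
⬛⬛⬛⬛⬛⬛⬛⬛⬛⬛⬛⬛
⬛⬛⬛⬛⬛⬛⬛⬛⬛⬛⬛⬛

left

❓❓❓❓❓❓❓❓❓❓❓❓
❓❓❓❓❓❓❓❓❓❓❓❓
❓❓❓❓❓❓❓❓❓❓❓❓
❓❓❓❓❓❓❓❓❓❓❓❓
❓❓❓❓⬛⬛⬛⬛⬛⬛⬛⬛
❓❓❓❓⬛⬛⬛⬛⬛⬛⬜⬜
❓❓❓❓⬜⬜🔴⬜⬜⬜⬜⬜
❓❓❓❓⬛⬛⬛⬛⬛⬛⬜⬜
❓❓❓❓⬛⬛⬛⬛⬛⬛⬛⬛
⬛⬛⬛⬛⬛⬛⬛⬛⬛⬛⬛⬛
⬛⬛⬛⬛⬛⬛⬛⬛⬛⬛⬛⬛
⬛⬛⬛⬛⬛⬛⬛⬛⬛⬛⬛⬛

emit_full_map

⬛⬛⬛⬛⬛⬛⬛⬛⬜⬛
⬛⬛⬛⬛⬛⬛⬜⬜⬜⬜
⬜⬜🔴⬜⬜⬜⬜⬜⬜⬜
⬛⬛⬛⬛⬛⬛⬜⬜⬜⬜
⬛⬛⬛⬛⬛⬛⬛⬛⬛⬛

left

❓❓❓❓❓❓❓❓❓❓❓❓
❓❓❓❓❓❓❓❓❓❓❓❓
❓❓❓❓❓❓❓❓❓❓❓❓
❓❓❓❓❓❓❓❓❓❓❓❓
❓❓❓❓⬜⬛⬛⬛⬛⬛⬛⬛
❓❓❓❓⬜⬛⬛⬛⬛⬛⬛⬜
❓❓❓❓⬜⬜🔴⬜⬜⬜⬜⬜
❓❓❓❓⬛⬛⬛⬛⬛⬛⬛⬜
❓❓❓❓⬛⬛⬛⬛⬛⬛⬛⬛
⬛⬛⬛⬛⬛⬛⬛⬛⬛⬛⬛⬛
⬛⬛⬛⬛⬛⬛⬛⬛⬛⬛⬛⬛
⬛⬛⬛⬛⬛⬛⬛⬛⬛⬛⬛⬛

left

❓❓❓❓❓❓❓❓❓❓❓❓
❓❓❓❓❓❓❓❓❓❓❓❓
❓❓❓❓❓❓❓❓❓❓❓❓
❓❓❓❓❓❓❓❓❓❓❓❓
❓❓❓❓⬛⬜⬛⬛⬛⬛⬛⬛
❓❓❓❓⬛⬜⬛⬛⬛⬛⬛⬛
❓❓❓❓⬛⬜🔴⬜⬜⬜⬜⬜
❓❓❓❓⬛⬛⬛⬛⬛⬛⬛⬛
❓❓❓❓⬛⬛⬛⬛⬛⬛⬛⬛
⬛⬛⬛⬛⬛⬛⬛⬛⬛⬛⬛⬛
⬛⬛⬛⬛⬛⬛⬛⬛⬛⬛⬛⬛
⬛⬛⬛⬛⬛⬛⬛⬛⬛⬛⬛⬛

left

❓❓❓❓❓❓❓❓❓❓❓❓
❓❓❓❓❓❓❓❓❓❓❓❓
❓❓❓❓❓❓❓❓❓❓❓❓
❓❓❓❓❓❓❓❓❓❓❓❓
❓❓❓❓⬛⬛⬜⬛⬛⬛⬛⬛
❓❓❓❓⬛⬛⬜⬛⬛⬛⬛⬛
❓❓❓❓⬛⬛🔴⬜⬜⬜⬜⬜
❓❓❓❓⬛⬛⬛⬛⬛⬛⬛⬛
❓❓❓❓⬛⬛⬛⬛⬛⬛⬛⬛
⬛⬛⬛⬛⬛⬛⬛⬛⬛⬛⬛⬛
⬛⬛⬛⬛⬛⬛⬛⬛⬛⬛⬛⬛
⬛⬛⬛⬛⬛⬛⬛⬛⬛⬛⬛⬛

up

❓❓❓❓❓❓❓❓❓❓❓❓
❓❓❓❓❓❓❓❓❓❓❓❓
❓❓❓❓❓❓❓❓❓❓❓❓
❓❓❓❓❓❓❓❓❓❓❓❓
❓❓❓❓⬛⬛⬜⬛⬛❓❓❓
❓❓❓❓⬛⬛⬜⬛⬛⬛⬛⬛
❓❓❓❓⬛⬛🔴⬛⬛⬛⬛⬛
❓❓❓❓⬛⬛⬜⬜⬜⬜⬜⬜
❓❓❓❓⬛⬛⬛⬛⬛⬛⬛⬛
❓❓❓❓⬛⬛⬛⬛⬛⬛⬛⬛
⬛⬛⬛⬛⬛⬛⬛⬛⬛⬛⬛⬛
⬛⬛⬛⬛⬛⬛⬛⬛⬛⬛⬛⬛

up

❓❓❓❓❓❓❓❓❓❓❓❓
❓❓❓❓❓❓❓❓❓❓❓❓
❓❓❓❓❓❓❓❓❓❓❓❓
❓❓❓❓❓❓❓❓❓❓❓❓
❓❓❓❓⬛⬛⬜⬜⬜❓❓❓
❓❓❓❓⬛⬛⬜⬛⬛❓❓❓
❓❓❓❓⬛⬛🔴⬛⬛⬛⬛⬛
❓❓❓❓⬛⬛⬜⬛⬛⬛⬛⬛
❓❓❓❓⬛⬛⬜⬜⬜⬜⬜⬜
❓❓❓❓⬛⬛⬛⬛⬛⬛⬛⬛
❓❓❓❓⬛⬛⬛⬛⬛⬛⬛⬛
⬛⬛⬛⬛⬛⬛⬛⬛⬛⬛⬛⬛

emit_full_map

⬛⬛⬜⬜⬜❓❓❓❓❓❓❓❓
⬛⬛⬜⬛⬛❓❓❓❓❓❓❓❓
⬛⬛🔴⬛⬛⬛⬛⬛⬛⬛⬛⬜⬛
⬛⬛⬜⬛⬛⬛⬛⬛⬛⬜⬜⬜⬜
⬛⬛⬜⬜⬜⬜⬜⬜⬜⬜⬜⬜⬜
⬛⬛⬛⬛⬛⬛⬛⬛⬛⬜⬜⬜⬜
⬛⬛⬛⬛⬛⬛⬛⬛⬛⬛⬛⬛⬛

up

❓❓❓❓❓❓❓❓❓❓❓❓
❓❓❓❓❓❓❓❓❓❓❓❓
❓❓❓❓❓❓❓❓❓❓❓❓
❓❓❓❓❓❓❓❓❓❓❓❓
❓❓❓❓⬛⬛⬜⬜⬜❓❓❓
❓❓❓❓⬛⬛⬜⬜⬜❓❓❓
❓❓❓❓⬛⬛🔴⬛⬛❓❓❓
❓❓❓❓⬛⬛⬜⬛⬛⬛⬛⬛
❓❓❓❓⬛⬛⬜⬛⬛⬛⬛⬛
❓❓❓❓⬛⬛⬜⬜⬜⬜⬜⬜
❓❓❓❓⬛⬛⬛⬛⬛⬛⬛⬛
❓❓❓❓⬛⬛⬛⬛⬛⬛⬛⬛

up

❓❓❓❓❓❓❓❓❓❓❓❓
❓❓❓❓❓❓❓❓❓❓❓❓
❓❓❓❓❓❓❓❓❓❓❓❓
❓❓❓❓❓❓❓❓❓❓❓❓
❓❓❓❓⬜⬜⬜⬜⬜❓❓❓
❓❓❓❓⬛⬛⬜⬜⬜❓❓❓
❓❓❓❓⬛⬛🔴⬜⬜❓❓❓
❓❓❓❓⬛⬛⬜⬛⬛❓❓❓
❓❓❓❓⬛⬛⬜⬛⬛⬛⬛⬛
❓❓❓❓⬛⬛⬜⬛⬛⬛⬛⬛
❓❓❓❓⬛⬛⬜⬜⬜⬜⬜⬜
❓❓❓❓⬛⬛⬛⬛⬛⬛⬛⬛

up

❓❓❓❓❓❓❓❓❓❓❓❓
❓❓❓❓❓❓❓❓❓❓❓❓
❓❓❓❓❓❓❓❓❓❓❓❓
❓❓❓❓❓❓❓❓❓❓❓❓
❓❓❓❓⬛⬛⬜⬜⬜❓❓❓
❓❓❓❓⬜⬜⬜⬜⬜❓❓❓
❓❓❓❓⬛⬛🔴⬜⬜❓❓❓
❓❓❓❓⬛⬛⬜⬜⬜❓❓❓
❓❓❓❓⬛⬛⬜⬛⬛❓❓❓
❓❓❓❓⬛⬛⬜⬛⬛⬛⬛⬛
❓❓❓❓⬛⬛⬜⬛⬛⬛⬛⬛
❓❓❓❓⬛⬛⬜⬜⬜⬜⬜⬜

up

❓❓❓❓❓❓❓❓❓❓❓❓
❓❓❓❓❓❓❓❓❓❓❓❓
❓❓❓❓❓❓❓❓❓❓❓❓
❓❓❓❓❓❓❓❓❓❓❓❓
❓❓❓❓⬛⬛⬜⬜⬜❓❓❓
❓❓❓❓⬛⬛⬜⬜⬜❓❓❓
❓❓❓❓⬜⬜🔴⬜⬜❓❓❓
❓❓❓❓⬛⬛⬜⬜⬜❓❓❓
❓❓❓❓⬛⬛⬜⬜⬜❓❓❓
❓❓❓❓⬛⬛⬜⬛⬛❓❓❓
❓❓❓❓⬛⬛⬜⬛⬛⬛⬛⬛
❓❓❓❓⬛⬛⬜⬛⬛⬛⬛⬛

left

❓❓❓❓❓❓❓❓❓❓❓❓
❓❓❓❓❓❓❓❓❓❓❓❓
❓❓❓❓❓❓❓❓❓❓❓❓
❓❓❓❓❓❓❓❓❓❓❓❓
❓❓❓❓⬛⬛⬛⬜⬜⬜❓❓
❓❓❓❓⬛⬛⬛⬜⬜⬜❓❓
❓❓❓❓⬜⬜🔴⬜⬜⬜❓❓
❓❓❓❓⬛⬛⬛⬜⬜⬜❓❓
❓❓❓❓⬛⬛⬛⬜⬜⬜❓❓
❓❓❓❓❓⬛⬛⬜⬛⬛❓❓
❓❓❓❓❓⬛⬛⬜⬛⬛⬛⬛
❓❓❓❓❓⬛⬛⬜⬛⬛⬛⬛

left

❓❓❓❓❓❓❓❓❓❓❓❓
❓❓❓❓❓❓❓❓❓❓❓❓
❓❓❓❓❓❓❓❓❓❓❓❓
❓❓❓❓❓❓❓❓❓❓❓❓
❓❓❓❓⬛⬛⬛⬛⬜⬜⬜❓
❓❓❓❓⬛⬛⬛⬛⬜⬜⬜❓
❓❓❓❓⬜⬜🔴⬜⬜⬜⬜❓
❓❓❓❓⬛⬛⬛⬛⬜⬜⬜❓
❓❓❓❓⬛⬛⬛⬛⬜⬜⬜❓
❓❓❓❓❓❓⬛⬛⬜⬛⬛❓
❓❓❓❓❓❓⬛⬛⬜⬛⬛⬛
❓❓❓❓❓❓⬛⬛⬜⬛⬛⬛

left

❓❓❓❓❓❓❓❓❓❓❓❓
❓❓❓❓❓❓❓❓❓❓❓❓
❓❓❓❓❓❓❓❓❓❓❓❓
❓❓❓❓❓❓❓❓❓❓❓❓
❓❓❓❓⬛⬛⬛⬛⬛⬜⬜⬜
❓❓❓❓⬛⬛⬛⬛⬛⬜⬜⬜
❓❓❓❓⬜⬜🔴⬜⬜⬜⬜⬜
❓❓❓❓⬛⬛⬛⬛⬛⬜⬜⬜
❓❓❓❓⬛⬛⬛⬛⬛⬜⬜⬜
❓❓❓❓❓❓❓⬛⬛⬜⬛⬛
❓❓❓❓❓❓❓⬛⬛⬜⬛⬛
❓❓❓❓❓❓❓⬛⬛⬜⬛⬛

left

❓❓❓❓❓❓❓❓❓❓❓❓
❓❓❓❓❓❓❓❓❓❓❓❓
❓❓❓❓❓❓❓❓❓❓❓❓
❓❓❓❓❓❓❓❓❓❓❓❓
❓❓❓❓⬛⬛⬛⬛⬛⬛⬜⬜
❓❓❓❓⬛⬛⬛⬛⬛⬛⬜⬜
❓❓❓❓⬜⬜🔴⬜⬜⬜⬜⬜
❓❓❓❓⬛⬛⬛⬛⬛⬛⬜⬜
❓❓❓❓⬛⬛⬛⬛⬛⬛⬜⬜
❓❓❓❓❓❓❓❓⬛⬛⬜⬛
❓❓❓❓❓❓❓❓⬛⬛⬜⬛
❓❓❓❓❓❓❓❓⬛⬛⬜⬛

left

❓❓❓❓❓❓❓❓❓❓❓❓
❓❓❓❓❓❓❓❓❓❓❓❓
❓❓❓❓❓❓❓❓❓❓❓❓
❓❓❓❓❓❓❓❓❓❓❓❓
❓❓❓❓⬜⬛⬛⬛⬛⬛⬛⬜
❓❓❓❓⬜⬛⬛⬛⬛⬛⬛⬜
❓❓❓❓⬜⬜🔴⬜⬜⬜⬜⬜
❓❓❓❓⬛⬛⬛⬛⬛⬛⬛⬜
❓❓❓❓⬛⬛⬛⬛⬛⬛⬛⬜
❓❓❓❓❓❓❓❓❓⬛⬛⬜
❓❓❓❓❓❓❓❓❓⬛⬛⬜
❓❓❓❓❓❓❓❓❓⬛⬛⬜

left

❓❓❓❓❓❓❓❓❓❓❓❓
❓❓❓❓❓❓❓❓❓❓❓❓
❓❓❓❓❓❓❓❓❓❓❓❓
❓❓❓❓❓❓❓❓❓❓❓❓
❓❓❓❓⬛⬜⬛⬛⬛⬛⬛⬛
❓❓❓❓⬛⬜⬛⬛⬛⬛⬛⬛
❓❓❓❓⬛⬜🔴⬜⬜⬜⬜⬜
❓❓❓❓⬛⬛⬛⬛⬛⬛⬛⬛
❓❓❓❓⬛⬛⬛⬛⬛⬛⬛⬛
❓❓❓❓❓❓❓❓❓❓⬛⬛
❓❓❓❓❓❓❓❓❓❓⬛⬛
❓❓❓❓❓❓❓❓❓❓⬛⬛

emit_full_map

⬛⬜⬛⬛⬛⬛⬛⬛⬜⬜⬜❓❓❓❓❓❓❓❓
⬛⬜⬛⬛⬛⬛⬛⬛⬜⬜⬜❓❓❓❓❓❓❓❓
⬛⬜🔴⬜⬜⬜⬜⬜⬜⬜⬜❓❓❓❓❓❓❓❓
⬛⬛⬛⬛⬛⬛⬛⬛⬜⬜⬜❓❓❓❓❓❓❓❓
⬛⬛⬛⬛⬛⬛⬛⬛⬜⬜⬜❓❓❓❓❓❓❓❓
❓❓❓❓❓❓⬛⬛⬜⬛⬛❓❓❓❓❓❓❓❓
❓❓❓❓❓❓⬛⬛⬜⬛⬛⬛⬛⬛⬛⬛⬛⬜⬛
❓❓❓❓❓❓⬛⬛⬜⬛⬛⬛⬛⬛⬛⬜⬜⬜⬜
❓❓❓❓❓❓⬛⬛⬜⬜⬜⬜⬜⬜⬜⬜⬜⬜⬜
❓❓❓❓❓❓⬛⬛⬛⬛⬛⬛⬛⬛⬛⬜⬜⬜⬜
❓❓❓❓❓❓⬛⬛⬛⬛⬛⬛⬛⬛⬛⬛⬛⬛⬛

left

❓❓❓❓❓❓❓❓❓❓❓❓
❓❓❓❓❓❓❓❓❓❓❓❓
❓❓❓❓❓❓❓❓❓❓❓❓
❓❓❓❓❓❓❓❓❓❓❓❓
❓❓❓❓⬛⬛⬜⬛⬛⬛⬛⬛
❓❓❓❓⬛⬛⬜⬛⬛⬛⬛⬛
❓❓❓❓⬛⬛🔴⬜⬜⬜⬜⬜
❓❓❓❓⬛⬛⬛⬛⬛⬛⬛⬛
❓❓❓❓⬛⬛⬛⬛⬛⬛⬛⬛
❓❓❓❓❓❓❓❓❓❓❓⬛
❓❓❓❓❓❓❓❓❓❓❓⬛
❓❓❓❓❓❓❓❓❓❓❓⬛

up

❓❓❓❓❓❓❓❓❓❓❓❓
❓❓❓❓❓❓❓❓❓❓❓❓
❓❓❓❓❓❓❓❓❓❓❓❓
❓❓❓❓❓❓❓❓❓❓❓❓
❓❓❓❓⬛⬛⬜⬛⬛❓❓❓
❓❓❓❓⬛⬛⬜⬛⬛⬛⬛⬛
❓❓❓❓⬛⬛🔴⬛⬛⬛⬛⬛
❓❓❓❓⬛⬛⬜⬜⬜⬜⬜⬜
❓❓❓❓⬛⬛⬛⬛⬛⬛⬛⬛
❓❓❓❓⬛⬛⬛⬛⬛⬛⬛⬛
❓❓❓❓❓❓❓❓❓❓❓⬛
❓❓❓❓❓❓❓❓❓❓❓⬛

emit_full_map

⬛⬛⬜⬛⬛❓❓❓❓❓❓❓❓❓❓❓❓❓❓❓
⬛⬛⬜⬛⬛⬛⬛⬛⬛⬜⬜⬜❓❓❓❓❓❓❓❓
⬛⬛🔴⬛⬛⬛⬛⬛⬛⬜⬜⬜❓❓❓❓❓❓❓❓
⬛⬛⬜⬜⬜⬜⬜⬜⬜⬜⬜⬜❓❓❓❓❓❓❓❓
⬛⬛⬛⬛⬛⬛⬛⬛⬛⬜⬜⬜❓❓❓❓❓❓❓❓
⬛⬛⬛⬛⬛⬛⬛⬛⬛⬜⬜⬜❓❓❓❓❓❓❓❓
❓❓❓❓❓❓❓⬛⬛⬜⬛⬛❓❓❓❓❓❓❓❓
❓❓❓❓❓❓❓⬛⬛⬜⬛⬛⬛⬛⬛⬛⬛⬛⬜⬛
❓❓❓❓❓❓❓⬛⬛⬜⬛⬛⬛⬛⬛⬛⬜⬜⬜⬜
❓❓❓❓❓❓❓⬛⬛⬜⬜⬜⬜⬜⬜⬜⬜⬜⬜⬜
❓❓❓❓❓❓❓⬛⬛⬛⬛⬛⬛⬛⬛⬛⬜⬜⬜⬜
❓❓❓❓❓❓❓⬛⬛⬛⬛⬛⬛⬛⬛⬛⬛⬛⬛⬛
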